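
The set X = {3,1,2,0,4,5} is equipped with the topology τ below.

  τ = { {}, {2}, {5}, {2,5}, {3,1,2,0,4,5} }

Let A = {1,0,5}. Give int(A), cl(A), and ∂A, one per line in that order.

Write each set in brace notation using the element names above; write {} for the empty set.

int(A) = {5}
cl(A)  = {3,1,0,4,5}
∂A     = {3,1,0,4}

open subsets of A: {}, {5}; so int(A) = {5}
closure: X∖int(X∖A) = X∖{2} = {3,1,0,4,5}
∂A = {3,1,0,4,5} minus {5} = {3,1,0,4}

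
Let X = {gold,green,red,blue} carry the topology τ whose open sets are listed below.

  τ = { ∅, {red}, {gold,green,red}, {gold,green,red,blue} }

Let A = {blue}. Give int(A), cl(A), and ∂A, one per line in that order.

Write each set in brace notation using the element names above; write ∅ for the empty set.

open subsets of A: ∅; so int(A) = ∅
closure: X∖int(X∖A) = X∖{gold,green,red} = {blue}
∂A = {blue} minus ∅ = {blue}

int(A) = ∅
cl(A)  = {blue}
∂A     = {blue}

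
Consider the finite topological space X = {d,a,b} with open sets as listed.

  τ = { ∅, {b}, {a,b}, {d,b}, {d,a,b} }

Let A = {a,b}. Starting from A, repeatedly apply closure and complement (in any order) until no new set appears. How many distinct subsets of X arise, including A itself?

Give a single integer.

X∖A={d}, int(X∖A)=∅, hence cl(A)={d,a,b}
Orbit (k=closure, c=complement):
  1. A     = {a,b}
  2. kA    = {d,a,b}
  3. cA    = {d}
  4. ckA   = ∅
(closed under both — stop)

4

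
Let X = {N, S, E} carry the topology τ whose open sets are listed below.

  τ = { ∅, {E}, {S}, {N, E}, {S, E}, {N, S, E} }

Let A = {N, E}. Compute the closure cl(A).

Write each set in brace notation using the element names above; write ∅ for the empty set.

{N, E}

cl via duality: int({S}) = {S}, so X∖{S} = {N, E}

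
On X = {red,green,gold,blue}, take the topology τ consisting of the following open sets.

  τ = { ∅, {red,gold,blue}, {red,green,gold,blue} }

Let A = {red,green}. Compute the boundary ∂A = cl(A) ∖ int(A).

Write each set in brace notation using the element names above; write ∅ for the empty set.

{red,green,gold,blue}

U open, U⊆A: ∅. int(A) = ⋃ = ∅
X∖A={gold,blue}, int(X∖A)=∅, hence cl(A)={red,green,gold,blue}
∂A: remove int from cl → {red,green,gold,blue}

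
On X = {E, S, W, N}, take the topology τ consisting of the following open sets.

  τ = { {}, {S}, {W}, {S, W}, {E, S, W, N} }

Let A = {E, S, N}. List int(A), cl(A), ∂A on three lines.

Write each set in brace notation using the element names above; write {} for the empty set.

interior: largest open inside A is {S} (from {}, {S})
cl via duality: int({W}) = {W}, so X∖{W} = {E, S, N}
cl∖int = {E, N}

int(A) = {S}
cl(A)  = {E, S, N}
∂A     = {E, N}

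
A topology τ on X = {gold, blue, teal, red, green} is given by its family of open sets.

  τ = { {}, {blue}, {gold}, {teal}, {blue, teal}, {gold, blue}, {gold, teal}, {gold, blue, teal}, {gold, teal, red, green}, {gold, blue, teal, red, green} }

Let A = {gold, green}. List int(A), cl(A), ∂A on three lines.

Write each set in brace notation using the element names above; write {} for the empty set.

int(A) = {gold}
cl(A)  = {gold, red, green}
∂A     = {red, green}

interior: largest open inside A is {gold} (from {}, {gold})
cl via duality: int({blue, teal, red}) = {blue, teal}, so X∖{blue, teal} = {gold, red, green}
cl∖int = {red, green}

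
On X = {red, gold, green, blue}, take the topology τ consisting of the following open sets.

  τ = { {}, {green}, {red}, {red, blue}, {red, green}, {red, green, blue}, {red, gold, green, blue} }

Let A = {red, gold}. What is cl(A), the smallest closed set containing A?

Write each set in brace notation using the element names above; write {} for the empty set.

X∖A={green, blue}, int(X∖A)={green}, hence cl(A)={red, gold, blue}

{red, gold, blue}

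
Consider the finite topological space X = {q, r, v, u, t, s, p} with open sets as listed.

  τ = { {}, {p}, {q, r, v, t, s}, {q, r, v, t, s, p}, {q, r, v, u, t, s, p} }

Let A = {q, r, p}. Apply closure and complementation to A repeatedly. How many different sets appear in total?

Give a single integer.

complement {v, u, t, s}; its interior {}; cl(A) = X∖{} = {q, r, v, u, t, s, p}
With k = closure, c = complement:
  1. A     = {q, r, p}
  2. kA    = {q, r, v, u, t, s, p}
  3. cA    = {v, u, t, s}
  4. ckA   = {}
  5. kcA   = {q, r, v, u, t, s}
  6. ckcA  = {p}
  7. kckcA = {u, p}
  8. ckckcA = {q, r, v, t, s}
k, c of each give nothing new

8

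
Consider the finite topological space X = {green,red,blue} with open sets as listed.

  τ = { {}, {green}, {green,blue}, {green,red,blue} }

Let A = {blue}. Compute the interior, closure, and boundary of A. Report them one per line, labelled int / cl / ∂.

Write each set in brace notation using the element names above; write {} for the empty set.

int(A) = {}
cl(A)  = {red,blue}
∂A     = {red,blue}

open subsets of A: {}; so int(A) = {}
closure: X∖int(X∖A) = X∖{green} = {red,blue}
∂A = {red,blue} minus {} = {red,blue}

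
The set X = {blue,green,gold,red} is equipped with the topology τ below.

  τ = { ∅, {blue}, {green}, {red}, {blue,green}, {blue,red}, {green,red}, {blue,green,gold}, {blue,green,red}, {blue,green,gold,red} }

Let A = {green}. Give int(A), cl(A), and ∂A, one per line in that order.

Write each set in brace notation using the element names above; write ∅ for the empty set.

int(A) = {green}
cl(A)  = {green,gold}
∂A     = {gold}

U open, U⊆A: ∅, {green}. int(A) = ⋃ = {green}
X∖A={blue,gold,red}, int(X∖A)={blue,red}, hence cl(A)={green,gold}
∂A: remove int from cl → {gold}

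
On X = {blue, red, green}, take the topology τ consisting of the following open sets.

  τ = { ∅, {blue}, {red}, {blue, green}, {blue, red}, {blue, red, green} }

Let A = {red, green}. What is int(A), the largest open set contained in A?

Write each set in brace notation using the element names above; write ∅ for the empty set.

opens ⊆ A: ∅, {red}; union → int = {red}

{red}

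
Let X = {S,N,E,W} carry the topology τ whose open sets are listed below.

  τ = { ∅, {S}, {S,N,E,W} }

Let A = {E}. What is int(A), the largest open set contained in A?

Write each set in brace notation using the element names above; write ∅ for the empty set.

open subsets of A: ∅; so int(A) = ∅

∅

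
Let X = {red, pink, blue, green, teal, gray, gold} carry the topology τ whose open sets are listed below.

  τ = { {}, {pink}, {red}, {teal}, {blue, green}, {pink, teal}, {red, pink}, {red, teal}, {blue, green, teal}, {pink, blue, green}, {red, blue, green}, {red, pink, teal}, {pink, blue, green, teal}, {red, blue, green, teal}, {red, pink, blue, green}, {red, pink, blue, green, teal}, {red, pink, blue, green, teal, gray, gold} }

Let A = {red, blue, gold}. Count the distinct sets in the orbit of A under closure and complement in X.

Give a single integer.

10

cl via duality: int({pink, green, teal, gray}) = {pink, teal}, so X∖{pink, teal} = {red, blue, green, gray, gold}
Write k for closure, c for complement:
  1. A     = {red, blue, gold}
  2. kA    = {red, blue, green, gray, gold}
  3. cA    = {pink, green, teal, gray}
  4. ckA   = {pink, teal}
  5. kcA   = {pink, blue, green, teal, gray, gold}
  6. kckA  = {pink, teal, gray, gold}
  7. ckcA  = {red}
  8. ckckA = {red, blue, green}
  9. kckcA = {red, gray, gold}
  10. ckckcA = {pink, blue, green, teal}
applying k or c yields no new set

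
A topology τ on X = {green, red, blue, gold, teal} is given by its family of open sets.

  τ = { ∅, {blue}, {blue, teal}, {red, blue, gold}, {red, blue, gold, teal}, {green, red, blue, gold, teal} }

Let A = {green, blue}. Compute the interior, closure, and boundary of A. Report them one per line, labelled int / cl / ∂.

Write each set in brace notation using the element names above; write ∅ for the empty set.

int(A) = {blue}
cl(A)  = {green, red, blue, gold, teal}
∂A     = {green, red, gold, teal}

interior: largest open inside A is {blue} (from ∅, {blue})
cl via duality: int({red, gold, teal}) = ∅, so X∖∅ = {green, red, blue, gold, teal}
cl∖int = {green, red, gold, teal}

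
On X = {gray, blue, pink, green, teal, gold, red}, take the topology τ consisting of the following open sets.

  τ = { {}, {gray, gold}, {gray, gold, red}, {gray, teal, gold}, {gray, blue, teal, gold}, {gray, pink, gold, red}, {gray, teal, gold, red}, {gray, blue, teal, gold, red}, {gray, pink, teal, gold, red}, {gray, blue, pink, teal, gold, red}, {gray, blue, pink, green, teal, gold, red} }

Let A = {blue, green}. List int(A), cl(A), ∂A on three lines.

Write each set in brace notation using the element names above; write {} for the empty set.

int(A) = {}
cl(A)  = {blue, green}
∂A     = {blue, green}

U open, U⊆A: {}. int(A) = ⋃ = {}
X∖A={gray, pink, teal, gold, red}, int(X∖A)={gray, pink, teal, gold, red}, hence cl(A)={blue, green}
∂A: remove int from cl → {blue, green}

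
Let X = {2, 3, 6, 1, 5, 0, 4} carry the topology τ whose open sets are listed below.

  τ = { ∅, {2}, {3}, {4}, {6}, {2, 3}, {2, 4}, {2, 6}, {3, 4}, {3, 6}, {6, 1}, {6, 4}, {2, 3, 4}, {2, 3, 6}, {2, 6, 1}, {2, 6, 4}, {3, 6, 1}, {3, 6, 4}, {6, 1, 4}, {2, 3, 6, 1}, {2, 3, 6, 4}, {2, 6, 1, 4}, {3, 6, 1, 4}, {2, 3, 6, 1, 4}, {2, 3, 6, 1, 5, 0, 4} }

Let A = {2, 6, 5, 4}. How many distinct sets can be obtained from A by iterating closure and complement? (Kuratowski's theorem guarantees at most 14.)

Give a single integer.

8

cl via duality: int({3, 1, 0}) = {3}, so X∖{3} = {2, 6, 1, 5, 0, 4}
Write k for closure, c for complement:
  1. A     = {2, 6, 5, 4}
  2. kA    = {2, 6, 1, 5, 0, 4}
  3. cA    = {3, 1, 0}
  4. ckA   = {3}
  5. kcA   = {3, 1, 5, 0}
  6. kckA  = {3, 5, 0}
  7. ckcA  = {2, 6, 4}
  8. ckckA = {2, 6, 1, 4}
applying k or c yields no new set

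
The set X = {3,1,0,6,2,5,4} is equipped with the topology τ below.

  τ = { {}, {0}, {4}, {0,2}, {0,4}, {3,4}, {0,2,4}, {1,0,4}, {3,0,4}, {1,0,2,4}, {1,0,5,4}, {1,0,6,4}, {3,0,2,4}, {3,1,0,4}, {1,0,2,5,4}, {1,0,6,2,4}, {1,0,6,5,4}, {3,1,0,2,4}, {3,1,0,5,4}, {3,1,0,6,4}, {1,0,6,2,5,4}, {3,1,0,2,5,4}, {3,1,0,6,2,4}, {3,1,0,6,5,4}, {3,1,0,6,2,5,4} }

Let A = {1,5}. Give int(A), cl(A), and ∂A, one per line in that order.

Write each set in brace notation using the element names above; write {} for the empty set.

opens ⊆ A: {}; union → int = {}
complement {3,0,6,2,4}; its interior {3,0,2,4}; cl(A) = X∖{3,0,2,4} = {1,6,5}
boundary = {1,6,5} ∖ {} = {1,6,5}

int(A) = {}
cl(A)  = {1,6,5}
∂A     = {1,6,5}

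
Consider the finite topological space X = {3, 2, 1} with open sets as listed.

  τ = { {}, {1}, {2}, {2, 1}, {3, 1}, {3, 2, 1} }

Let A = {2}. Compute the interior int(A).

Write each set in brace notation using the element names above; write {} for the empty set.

open subsets of A: {}, {2}; so int(A) = {2}

{2}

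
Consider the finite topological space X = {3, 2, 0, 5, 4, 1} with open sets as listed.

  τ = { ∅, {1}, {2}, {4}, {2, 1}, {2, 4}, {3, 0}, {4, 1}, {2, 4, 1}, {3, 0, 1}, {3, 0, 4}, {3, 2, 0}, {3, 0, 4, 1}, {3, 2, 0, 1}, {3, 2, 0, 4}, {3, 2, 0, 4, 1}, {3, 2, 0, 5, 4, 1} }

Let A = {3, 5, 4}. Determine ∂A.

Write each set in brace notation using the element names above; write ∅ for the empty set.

{3, 0, 5}

U open, U⊆A: ∅, {4}. int(A) = ⋃ = {4}
X∖A={2, 0, 1}, int(X∖A)={2, 1}, hence cl(A)={3, 0, 5, 4}
∂A: remove int from cl → {3, 0, 5}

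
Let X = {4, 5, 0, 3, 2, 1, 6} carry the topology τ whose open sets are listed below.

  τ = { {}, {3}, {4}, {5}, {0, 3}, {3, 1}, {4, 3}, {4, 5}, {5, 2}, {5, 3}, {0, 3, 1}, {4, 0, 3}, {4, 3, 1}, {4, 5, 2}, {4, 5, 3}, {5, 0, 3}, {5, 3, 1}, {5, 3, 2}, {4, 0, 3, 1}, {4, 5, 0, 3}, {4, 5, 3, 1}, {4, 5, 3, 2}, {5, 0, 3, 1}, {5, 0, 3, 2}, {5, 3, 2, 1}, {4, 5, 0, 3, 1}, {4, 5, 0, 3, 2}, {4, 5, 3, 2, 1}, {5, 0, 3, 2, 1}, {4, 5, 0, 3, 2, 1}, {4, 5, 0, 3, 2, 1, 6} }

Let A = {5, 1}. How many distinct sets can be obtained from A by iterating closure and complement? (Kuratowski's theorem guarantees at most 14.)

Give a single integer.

10

X∖A={4, 0, 3, 2, 6}, int(X∖A)={4, 0, 3}, hence cl(A)={5, 2, 1, 6}
Orbit (k=closure, c=complement):
  1. A     = {5, 1}
  2. kA    = {5, 2, 1, 6}
  3. cA    = {4, 0, 3, 2, 6}
  4. ckA   = {4, 0, 3}
  5. kcA   = {4, 0, 3, 2, 1, 6}
  6. kckA  = {4, 0, 3, 1, 6}
  7. ckcA  = {5}
  8. ckckA = {5, 2}
  9. kckcA = {5, 2, 6}
  10. ckckcA = {4, 0, 3, 1}
(closed under both — stop)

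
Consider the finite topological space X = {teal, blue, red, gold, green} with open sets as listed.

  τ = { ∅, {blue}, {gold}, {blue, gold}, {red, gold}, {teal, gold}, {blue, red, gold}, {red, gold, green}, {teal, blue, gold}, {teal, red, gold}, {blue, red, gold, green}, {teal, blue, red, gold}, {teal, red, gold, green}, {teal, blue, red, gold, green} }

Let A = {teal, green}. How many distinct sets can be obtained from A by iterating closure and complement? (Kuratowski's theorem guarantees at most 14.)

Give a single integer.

closure: X∖int(X∖A) = X∖{blue, red, gold} = {teal, green}
Let k=closure and c=complement:
  1. A     = {teal, green}
  2. cA    = {blue, red, gold}
  3. kcA   = {teal, blue, red, gold, green}
  4. ckcA  = ∅
— saturated at 4

4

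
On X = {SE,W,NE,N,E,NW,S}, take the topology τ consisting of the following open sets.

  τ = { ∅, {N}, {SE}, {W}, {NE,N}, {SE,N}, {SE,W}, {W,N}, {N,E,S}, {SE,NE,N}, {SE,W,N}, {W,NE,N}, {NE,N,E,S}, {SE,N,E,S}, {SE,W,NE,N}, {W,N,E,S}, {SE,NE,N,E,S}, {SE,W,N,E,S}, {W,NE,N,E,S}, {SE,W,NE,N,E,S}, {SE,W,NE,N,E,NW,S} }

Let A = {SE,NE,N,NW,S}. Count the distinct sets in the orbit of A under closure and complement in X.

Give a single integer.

8

complement {W,E}; its interior {W}; cl(A) = X∖{W} = {SE,NE,N,E,NW,S}
With k = closure, c = complement:
  1. A     = {SE,NE,N,NW,S}
  2. kA    = {SE,NE,N,E,NW,S}
  3. cA    = {W,E}
  4. ckA   = {W}
  5. kcA   = {W,E,NW,S}
  6. kckA  = {W,NW}
  7. ckcA  = {SE,NE,N}
  8. ckckA = {SE,NE,N,E,S}
k, c of each give nothing new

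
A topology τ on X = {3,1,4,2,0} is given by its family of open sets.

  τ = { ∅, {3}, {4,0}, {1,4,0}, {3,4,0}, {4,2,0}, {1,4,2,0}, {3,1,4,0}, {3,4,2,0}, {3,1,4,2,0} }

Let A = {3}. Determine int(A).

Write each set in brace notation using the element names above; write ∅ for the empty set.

open subsets of A: ∅, {3}; so int(A) = {3}

{3}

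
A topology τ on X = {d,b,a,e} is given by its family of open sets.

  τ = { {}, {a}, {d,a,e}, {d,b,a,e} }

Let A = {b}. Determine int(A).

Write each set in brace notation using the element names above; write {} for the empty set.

{}

open subsets of A: {}; so int(A) = {}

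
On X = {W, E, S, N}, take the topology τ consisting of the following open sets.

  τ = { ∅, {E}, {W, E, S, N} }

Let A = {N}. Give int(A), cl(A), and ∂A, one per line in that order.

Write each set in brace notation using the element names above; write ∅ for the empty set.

opens ⊆ A: ∅; union → int = ∅
complement {W, E, S}; its interior {E}; cl(A) = X∖{E} = {W, S, N}
boundary = {W, S, N} ∖ ∅ = {W, S, N}

int(A) = ∅
cl(A)  = {W, S, N}
∂A     = {W, S, N}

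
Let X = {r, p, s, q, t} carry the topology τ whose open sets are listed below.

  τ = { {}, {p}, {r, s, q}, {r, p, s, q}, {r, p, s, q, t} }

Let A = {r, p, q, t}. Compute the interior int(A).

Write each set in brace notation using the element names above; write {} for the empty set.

{p}

U open, U⊆A: {}, {p}. int(A) = ⋃ = {p}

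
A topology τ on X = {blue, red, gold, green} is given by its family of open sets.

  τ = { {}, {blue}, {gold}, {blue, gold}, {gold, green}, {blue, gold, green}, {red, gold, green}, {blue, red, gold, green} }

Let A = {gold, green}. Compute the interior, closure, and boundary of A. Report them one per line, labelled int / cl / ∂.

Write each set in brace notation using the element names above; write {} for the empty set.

open subsets of A: {}, {gold}, {gold, green}; so int(A) = {gold, green}
closure: X∖int(X∖A) = X∖{blue} = {red, gold, green}
∂A = {red, gold, green} minus {gold, green} = {red}

int(A) = {gold, green}
cl(A)  = {red, gold, green}
∂A     = {red}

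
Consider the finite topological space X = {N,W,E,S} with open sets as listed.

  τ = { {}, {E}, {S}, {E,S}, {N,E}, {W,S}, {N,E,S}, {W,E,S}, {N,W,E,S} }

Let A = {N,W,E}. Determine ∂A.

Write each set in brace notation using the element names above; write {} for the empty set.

{W}

open subsets of A: {}, {E}, {N,E}; so int(A) = {N,E}
closure: X∖int(X∖A) = X∖{S} = {N,W,E}
∂A = {N,W,E} minus {N,E} = {W}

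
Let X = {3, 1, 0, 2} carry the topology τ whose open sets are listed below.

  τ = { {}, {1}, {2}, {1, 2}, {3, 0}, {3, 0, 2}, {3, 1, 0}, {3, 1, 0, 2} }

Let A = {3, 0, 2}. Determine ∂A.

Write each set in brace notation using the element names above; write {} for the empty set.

{}

interior: largest open inside A is {3, 0, 2} (from {}, {2}, {3, 0}, {3, 0, 2})
cl via duality: int({1}) = {1}, so X∖{1} = {3, 0, 2}
cl∖int = {}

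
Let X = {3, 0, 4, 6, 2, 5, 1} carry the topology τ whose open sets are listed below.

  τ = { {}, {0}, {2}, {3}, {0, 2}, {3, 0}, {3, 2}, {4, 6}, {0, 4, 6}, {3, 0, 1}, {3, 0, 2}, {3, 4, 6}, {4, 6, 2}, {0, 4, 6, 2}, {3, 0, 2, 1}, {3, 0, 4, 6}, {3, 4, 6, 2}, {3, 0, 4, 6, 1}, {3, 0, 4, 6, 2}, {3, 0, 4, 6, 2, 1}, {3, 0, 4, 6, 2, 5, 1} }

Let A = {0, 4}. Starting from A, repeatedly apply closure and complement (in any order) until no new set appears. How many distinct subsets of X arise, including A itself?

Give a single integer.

10

closure: X∖int(X∖A) = X∖{3, 2} = {0, 4, 6, 5, 1}
Let k=closure and c=complement:
  1. A     = {0, 4}
  2. kA    = {0, 4, 6, 5, 1}
  3. cA    = {3, 6, 2, 5, 1}
  4. ckA   = {3, 2}
  5. kcA   = {3, 4, 6, 2, 5, 1}
  6. kckA  = {3, 2, 5, 1}
  7. ckcA  = {0}
  8. ckckA = {0, 4, 6}
  9. kckcA = {0, 5, 1}
  10. ckckcA = {3, 4, 6, 2}
— saturated at 10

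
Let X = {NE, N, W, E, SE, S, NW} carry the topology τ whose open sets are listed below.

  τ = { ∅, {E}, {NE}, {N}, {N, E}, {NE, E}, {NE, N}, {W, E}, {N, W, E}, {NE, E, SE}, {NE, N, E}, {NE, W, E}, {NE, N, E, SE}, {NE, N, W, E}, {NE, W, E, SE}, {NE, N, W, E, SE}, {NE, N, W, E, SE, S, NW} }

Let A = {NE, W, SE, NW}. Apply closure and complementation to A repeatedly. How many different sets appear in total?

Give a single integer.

X∖A={N, E, S}, int(X∖A)={N, E}, hence cl(A)={NE, W, SE, S, NW}
Orbit (k=closure, c=complement):
  1. A     = {NE, W, SE, NW}
  2. kA    = {NE, W, SE, S, NW}
  3. cA    = {N, E, S}
  4. ckA   = {N, E}
  5. kcA   = {N, W, E, SE, S, NW}
  6. ckcA  = {NE}
  7. kckcA = {NE, SE, S, NW}
  8. ckckcA = {N, W, E}
(closed under both — stop)

8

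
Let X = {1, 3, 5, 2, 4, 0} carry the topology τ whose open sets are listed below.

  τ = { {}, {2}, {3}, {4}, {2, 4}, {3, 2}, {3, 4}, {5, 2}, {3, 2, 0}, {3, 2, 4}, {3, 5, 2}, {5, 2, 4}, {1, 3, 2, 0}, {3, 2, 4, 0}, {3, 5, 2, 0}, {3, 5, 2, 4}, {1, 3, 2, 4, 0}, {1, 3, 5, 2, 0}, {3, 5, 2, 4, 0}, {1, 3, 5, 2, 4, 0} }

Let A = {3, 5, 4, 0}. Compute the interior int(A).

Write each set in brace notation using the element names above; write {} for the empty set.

{3, 4}

open subsets of A: {}, {4}, {3}, {3, 4}; so int(A) = {3, 4}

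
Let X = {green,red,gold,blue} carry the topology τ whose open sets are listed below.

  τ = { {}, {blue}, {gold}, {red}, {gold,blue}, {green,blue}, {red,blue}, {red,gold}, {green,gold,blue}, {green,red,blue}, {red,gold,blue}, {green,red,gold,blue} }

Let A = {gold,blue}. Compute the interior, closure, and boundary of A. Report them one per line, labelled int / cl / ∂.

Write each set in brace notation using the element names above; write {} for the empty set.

interior: largest open inside A is {gold,blue} (from {}, {gold}, {blue}, {gold,blue})
cl via duality: int({green,red}) = {red}, so X∖{red} = {green,gold,blue}
cl∖int = {green}

int(A) = {gold,blue}
cl(A)  = {green,gold,blue}
∂A     = {green}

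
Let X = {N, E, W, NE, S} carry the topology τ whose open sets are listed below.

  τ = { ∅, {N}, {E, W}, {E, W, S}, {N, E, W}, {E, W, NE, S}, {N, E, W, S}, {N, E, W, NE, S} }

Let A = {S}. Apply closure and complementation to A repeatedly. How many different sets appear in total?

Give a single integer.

closure: X∖int(X∖A) = X∖{N, E, W} = {NE, S}
Let k=closure and c=complement:
  1. A     = {S}
  2. kA    = {NE, S}
  3. cA    = {N, E, W, NE}
  4. ckA   = {N, E, W}
  5. kcA   = {N, E, W, NE, S}
  6. ckcA  = ∅
— saturated at 6

6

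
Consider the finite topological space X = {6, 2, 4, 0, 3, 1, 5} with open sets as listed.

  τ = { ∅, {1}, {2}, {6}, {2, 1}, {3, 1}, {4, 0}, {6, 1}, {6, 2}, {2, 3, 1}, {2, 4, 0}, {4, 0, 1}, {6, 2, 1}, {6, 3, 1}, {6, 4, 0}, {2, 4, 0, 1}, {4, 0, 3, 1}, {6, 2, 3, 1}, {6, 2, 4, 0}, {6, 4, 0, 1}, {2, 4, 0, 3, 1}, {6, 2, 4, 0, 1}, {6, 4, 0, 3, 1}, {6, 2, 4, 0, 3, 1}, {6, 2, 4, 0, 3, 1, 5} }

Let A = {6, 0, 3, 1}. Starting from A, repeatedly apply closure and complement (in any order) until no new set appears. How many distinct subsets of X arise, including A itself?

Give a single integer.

10

closure: X∖int(X∖A) = X∖{2} = {6, 4, 0, 3, 1, 5}
Let k=closure and c=complement:
  1. A     = {6, 0, 3, 1}
  2. kA    = {6, 4, 0, 3, 1, 5}
  3. cA    = {2, 4, 5}
  4. ckA   = {2}
  5. kcA   = {2, 4, 0, 5}
  6. kckA  = {2, 5}
  7. ckcA  = {6, 3, 1}
  8. ckckA = {6, 4, 0, 3, 1}
  9. kckcA = {6, 3, 1, 5}
  10. ckckcA = {2, 4, 0}
— saturated at 10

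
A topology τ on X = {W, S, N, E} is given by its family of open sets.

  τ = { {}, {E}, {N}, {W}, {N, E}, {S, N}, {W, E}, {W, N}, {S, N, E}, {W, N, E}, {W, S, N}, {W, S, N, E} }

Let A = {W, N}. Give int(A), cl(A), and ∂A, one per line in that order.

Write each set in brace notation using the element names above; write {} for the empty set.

interior: largest open inside A is {W, N} (from {}, {N}, {W}, {W, N})
cl via duality: int({S, E}) = {E}, so X∖{E} = {W, S, N}
cl∖int = {S}

int(A) = {W, N}
cl(A)  = {W, S, N}
∂A     = {S}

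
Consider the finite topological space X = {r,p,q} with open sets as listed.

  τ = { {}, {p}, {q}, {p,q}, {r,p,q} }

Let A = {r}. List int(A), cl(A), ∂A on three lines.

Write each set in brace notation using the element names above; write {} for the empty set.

int(A) = {}
cl(A)  = {r}
∂A     = {r}

U open, U⊆A: {}. int(A) = ⋃ = {}
X∖A={p,q}, int(X∖A)={p,q}, hence cl(A)={r}
∂A: remove int from cl → {r}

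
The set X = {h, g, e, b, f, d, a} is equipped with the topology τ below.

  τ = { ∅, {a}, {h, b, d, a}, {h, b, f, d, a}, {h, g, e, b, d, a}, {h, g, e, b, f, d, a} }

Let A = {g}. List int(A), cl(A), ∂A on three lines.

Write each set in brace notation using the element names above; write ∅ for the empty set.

opens ⊆ A: ∅; union → int = ∅
complement {h, e, b, f, d, a}; its interior {h, b, f, d, a}; cl(A) = X∖{h, b, f, d, a} = {g, e}
boundary = {g, e} ∖ ∅ = {g, e}

int(A) = ∅
cl(A)  = {g, e}
∂A     = {g, e}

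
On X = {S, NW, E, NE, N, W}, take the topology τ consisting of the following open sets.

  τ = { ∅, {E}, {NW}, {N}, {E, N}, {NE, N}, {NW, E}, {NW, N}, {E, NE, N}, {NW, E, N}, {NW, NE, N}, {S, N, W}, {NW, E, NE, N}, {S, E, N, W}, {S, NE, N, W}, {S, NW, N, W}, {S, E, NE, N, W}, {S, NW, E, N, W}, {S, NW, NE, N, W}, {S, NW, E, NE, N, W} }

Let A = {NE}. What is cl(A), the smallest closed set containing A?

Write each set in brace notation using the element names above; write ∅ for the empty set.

{NE}

cl via duality: int({S, NW, E, N, W}) = {S, NW, E, N, W}, so X∖{S, NW, E, N, W} = {NE}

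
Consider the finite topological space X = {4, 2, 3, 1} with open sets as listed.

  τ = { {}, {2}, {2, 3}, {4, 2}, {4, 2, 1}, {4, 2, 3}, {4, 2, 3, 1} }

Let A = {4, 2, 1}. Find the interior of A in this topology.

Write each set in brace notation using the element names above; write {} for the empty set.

{4, 2, 1}

interior: largest open inside A is {4, 2, 1} (from {}, {2}, {4, 2}, {4, 2, 1})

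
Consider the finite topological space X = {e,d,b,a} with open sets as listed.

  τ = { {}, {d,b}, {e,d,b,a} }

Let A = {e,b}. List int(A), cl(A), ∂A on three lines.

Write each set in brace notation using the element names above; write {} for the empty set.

open subsets of A: {}; so int(A) = {}
closure: X∖int(X∖A) = X∖{} = {e,d,b,a}
∂A = {e,d,b,a} minus {} = {e,d,b,a}

int(A) = {}
cl(A)  = {e,d,b,a}
∂A     = {e,d,b,a}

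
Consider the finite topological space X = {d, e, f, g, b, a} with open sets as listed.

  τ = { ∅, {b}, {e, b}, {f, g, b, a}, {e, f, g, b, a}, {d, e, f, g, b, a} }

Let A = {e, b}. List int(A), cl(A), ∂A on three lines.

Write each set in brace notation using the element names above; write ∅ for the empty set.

interior: largest open inside A is {e, b} (from ∅, {b}, {e, b})
cl via duality: int({d, f, g, a}) = ∅, so X∖∅ = {d, e, f, g, b, a}
cl∖int = {d, f, g, a}

int(A) = {e, b}
cl(A)  = {d, e, f, g, b, a}
∂A     = {d, f, g, a}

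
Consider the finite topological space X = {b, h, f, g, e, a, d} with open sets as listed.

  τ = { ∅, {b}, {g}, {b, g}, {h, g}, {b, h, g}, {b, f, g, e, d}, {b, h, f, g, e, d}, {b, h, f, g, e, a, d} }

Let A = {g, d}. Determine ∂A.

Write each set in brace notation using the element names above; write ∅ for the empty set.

{h, f, e, a, d}

open subsets of A: ∅, {g}; so int(A) = {g}
closure: X∖int(X∖A) = X∖{b} = {h, f, g, e, a, d}
∂A = {h, f, g, e, a, d} minus {g} = {h, f, e, a, d}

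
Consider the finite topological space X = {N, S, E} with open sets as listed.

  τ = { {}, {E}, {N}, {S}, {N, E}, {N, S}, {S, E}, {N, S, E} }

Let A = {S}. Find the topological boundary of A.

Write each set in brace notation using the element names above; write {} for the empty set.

{}

interior: largest open inside A is {S} (from {}, {S})
cl via duality: int({N, E}) = {N, E}, so X∖{N, E} = {S}
cl∖int = {}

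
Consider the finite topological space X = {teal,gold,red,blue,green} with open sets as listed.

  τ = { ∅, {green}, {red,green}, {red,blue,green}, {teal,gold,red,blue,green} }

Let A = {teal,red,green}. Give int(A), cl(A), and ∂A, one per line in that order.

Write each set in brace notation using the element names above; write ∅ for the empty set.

U open, U⊆A: ∅, {green}, {red,green}. int(A) = ⋃ = {red,green}
X∖A={gold,blue}, int(X∖A)=∅, hence cl(A)={teal,gold,red,blue,green}
∂A: remove int from cl → {teal,gold,blue}

int(A) = {red,green}
cl(A)  = {teal,gold,red,blue,green}
∂A     = {teal,gold,blue}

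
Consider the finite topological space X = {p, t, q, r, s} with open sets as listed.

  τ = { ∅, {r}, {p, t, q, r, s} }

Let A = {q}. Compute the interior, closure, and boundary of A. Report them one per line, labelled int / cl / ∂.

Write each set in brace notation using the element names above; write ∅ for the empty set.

int(A) = ∅
cl(A)  = {p, t, q, s}
∂A     = {p, t, q, s}

open subsets of A: ∅; so int(A) = ∅
closure: X∖int(X∖A) = X∖{r} = {p, t, q, s}
∂A = {p, t, q, s} minus ∅ = {p, t, q, s}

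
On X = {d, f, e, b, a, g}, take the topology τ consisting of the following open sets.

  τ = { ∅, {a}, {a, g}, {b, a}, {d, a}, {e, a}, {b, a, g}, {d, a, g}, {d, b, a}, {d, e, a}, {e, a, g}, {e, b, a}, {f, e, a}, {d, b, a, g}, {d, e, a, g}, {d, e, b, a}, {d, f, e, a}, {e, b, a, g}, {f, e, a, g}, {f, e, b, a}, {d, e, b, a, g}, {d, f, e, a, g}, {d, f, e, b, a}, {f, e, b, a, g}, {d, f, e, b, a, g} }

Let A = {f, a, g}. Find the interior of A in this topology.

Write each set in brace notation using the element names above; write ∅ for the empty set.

interior: largest open inside A is {a, g} (from ∅, {a}, {a, g})

{a, g}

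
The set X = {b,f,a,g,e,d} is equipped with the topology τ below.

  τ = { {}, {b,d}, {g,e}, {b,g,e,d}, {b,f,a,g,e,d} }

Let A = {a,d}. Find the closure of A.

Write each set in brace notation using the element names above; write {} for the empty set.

complement {b,f,g,e}; its interior {g,e}; cl(A) = X∖{g,e} = {b,f,a,d}

{b,f,a,d}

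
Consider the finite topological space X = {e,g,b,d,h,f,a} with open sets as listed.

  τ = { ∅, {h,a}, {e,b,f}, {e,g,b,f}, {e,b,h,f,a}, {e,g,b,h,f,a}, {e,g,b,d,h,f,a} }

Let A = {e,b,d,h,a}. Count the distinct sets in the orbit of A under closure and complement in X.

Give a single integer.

8

cl via duality: int({g,f}) = ∅, so X∖∅ = {e,g,b,d,h,f,a}
Write k for closure, c for complement:
  1. A     = {e,b,d,h,a}
  2. kA    = {e,g,b,d,h,f,a}
  3. cA    = {g,f}
  4. ckA   = ∅
  5. kcA   = {e,g,b,d,f}
  6. ckcA  = {h,a}
  7. kckcA = {d,h,a}
  8. ckckcA = {e,g,b,f}
applying k or c yields no new set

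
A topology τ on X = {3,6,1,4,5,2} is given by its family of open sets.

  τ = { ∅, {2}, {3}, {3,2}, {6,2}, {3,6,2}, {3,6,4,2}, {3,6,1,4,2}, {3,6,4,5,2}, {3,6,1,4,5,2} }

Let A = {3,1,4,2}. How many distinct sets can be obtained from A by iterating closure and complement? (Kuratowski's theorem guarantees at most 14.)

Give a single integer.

6

X∖A={6,5}, int(X∖A)=∅, hence cl(A)={3,6,1,4,5,2}
Orbit (k=closure, c=complement):
  1. A     = {3,1,4,2}
  2. kA    = {3,6,1,4,5,2}
  3. cA    = {6,5}
  4. ckA   = ∅
  5. kcA   = {6,1,4,5}
  6. ckcA  = {3,2}
(closed under both — stop)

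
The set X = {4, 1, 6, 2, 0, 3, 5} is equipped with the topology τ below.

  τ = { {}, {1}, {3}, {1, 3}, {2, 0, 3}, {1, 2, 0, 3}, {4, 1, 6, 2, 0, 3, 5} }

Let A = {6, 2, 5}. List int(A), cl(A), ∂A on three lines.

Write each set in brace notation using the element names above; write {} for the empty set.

int(A) = {}
cl(A)  = {4, 6, 2, 0, 5}
∂A     = {4, 6, 2, 0, 5}

U open, U⊆A: {}. int(A) = ⋃ = {}
X∖A={4, 1, 0, 3}, int(X∖A)={1, 3}, hence cl(A)={4, 6, 2, 0, 5}
∂A: remove int from cl → {4, 6, 2, 0, 5}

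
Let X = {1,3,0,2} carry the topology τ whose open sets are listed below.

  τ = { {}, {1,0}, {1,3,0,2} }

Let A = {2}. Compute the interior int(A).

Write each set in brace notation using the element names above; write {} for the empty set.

open subsets of A: {}; so int(A) = {}

{}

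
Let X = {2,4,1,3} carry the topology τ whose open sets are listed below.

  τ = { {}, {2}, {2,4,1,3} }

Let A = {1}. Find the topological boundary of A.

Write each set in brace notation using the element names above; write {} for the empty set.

{4,1,3}

open subsets of A: {}; so int(A) = {}
closure: X∖int(X∖A) = X∖{2} = {4,1,3}
∂A = {4,1,3} minus {} = {4,1,3}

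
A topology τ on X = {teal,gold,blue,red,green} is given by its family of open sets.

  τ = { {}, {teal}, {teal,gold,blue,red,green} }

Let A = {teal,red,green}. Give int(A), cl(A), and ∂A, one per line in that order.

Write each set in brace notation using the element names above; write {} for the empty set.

int(A) = {teal}
cl(A)  = {teal,gold,blue,red,green}
∂A     = {gold,blue,red,green}

opens ⊆ A: {}, {teal}; union → int = {teal}
complement {gold,blue}; its interior {}; cl(A) = X∖{} = {teal,gold,blue,red,green}
boundary = {teal,gold,blue,red,green} ∖ {teal} = {gold,blue,red,green}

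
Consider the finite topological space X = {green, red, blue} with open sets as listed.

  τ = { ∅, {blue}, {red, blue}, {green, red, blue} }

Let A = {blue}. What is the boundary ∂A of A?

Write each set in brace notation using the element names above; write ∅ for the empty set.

interior: largest open inside A is {blue} (from ∅, {blue})
cl via duality: int({green, red}) = ∅, so X∖∅ = {green, red, blue}
cl∖int = {green, red}

{green, red}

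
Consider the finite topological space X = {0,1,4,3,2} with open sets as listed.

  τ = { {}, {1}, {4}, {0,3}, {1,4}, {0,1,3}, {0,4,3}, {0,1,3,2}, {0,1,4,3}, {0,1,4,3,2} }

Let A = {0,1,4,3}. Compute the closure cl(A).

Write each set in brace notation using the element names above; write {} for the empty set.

{0,1,4,3,2}

closure: X∖int(X∖A) = X∖{} = {0,1,4,3,2}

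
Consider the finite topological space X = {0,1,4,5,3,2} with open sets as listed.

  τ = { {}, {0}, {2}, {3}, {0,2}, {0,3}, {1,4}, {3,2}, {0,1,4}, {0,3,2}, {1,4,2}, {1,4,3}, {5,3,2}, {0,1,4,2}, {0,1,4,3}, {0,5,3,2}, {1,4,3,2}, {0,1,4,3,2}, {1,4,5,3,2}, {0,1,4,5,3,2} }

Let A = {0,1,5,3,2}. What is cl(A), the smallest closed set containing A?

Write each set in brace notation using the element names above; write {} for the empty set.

X∖A={4}, int(X∖A)={}, hence cl(A)={0,1,4,5,3,2}

{0,1,4,5,3,2}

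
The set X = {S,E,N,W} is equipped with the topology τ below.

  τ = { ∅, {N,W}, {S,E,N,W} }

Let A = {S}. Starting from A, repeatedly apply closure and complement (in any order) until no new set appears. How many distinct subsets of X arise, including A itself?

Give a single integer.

6

closure: X∖int(X∖A) = X∖{N,W} = {S,E}
Let k=closure and c=complement:
  1. A     = {S}
  2. kA    = {S,E}
  3. cA    = {E,N,W}
  4. ckA   = {N,W}
  5. kcA   = {S,E,N,W}
  6. ckcA  = ∅
— saturated at 6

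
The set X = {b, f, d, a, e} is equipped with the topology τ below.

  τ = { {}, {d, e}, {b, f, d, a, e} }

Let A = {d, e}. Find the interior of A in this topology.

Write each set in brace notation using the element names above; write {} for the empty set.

{d, e}

U open, U⊆A: {}, {d, e}. int(A) = ⋃ = {d, e}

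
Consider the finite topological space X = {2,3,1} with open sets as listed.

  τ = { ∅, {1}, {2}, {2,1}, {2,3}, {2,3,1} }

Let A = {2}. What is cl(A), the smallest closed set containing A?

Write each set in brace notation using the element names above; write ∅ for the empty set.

{2,3}

X∖A={3,1}, int(X∖A)={1}, hence cl(A)={2,3}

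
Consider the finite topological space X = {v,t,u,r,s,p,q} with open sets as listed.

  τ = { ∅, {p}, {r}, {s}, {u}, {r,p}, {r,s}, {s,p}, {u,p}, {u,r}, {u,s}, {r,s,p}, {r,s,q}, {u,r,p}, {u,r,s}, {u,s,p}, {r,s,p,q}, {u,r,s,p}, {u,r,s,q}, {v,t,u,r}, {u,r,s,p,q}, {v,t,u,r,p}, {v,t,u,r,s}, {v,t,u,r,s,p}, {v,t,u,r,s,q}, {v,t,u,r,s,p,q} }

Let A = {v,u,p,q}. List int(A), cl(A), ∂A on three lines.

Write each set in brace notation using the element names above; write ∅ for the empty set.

U open, U⊆A: ∅, {p}, {u}, {u,p}. int(A) = ⋃ = {u,p}
X∖A={t,r,s}, int(X∖A)={r,s}, hence cl(A)={v,t,u,p,q}
∂A: remove int from cl → {v,t,q}

int(A) = {u,p}
cl(A)  = {v,t,u,p,q}
∂A     = {v,t,q}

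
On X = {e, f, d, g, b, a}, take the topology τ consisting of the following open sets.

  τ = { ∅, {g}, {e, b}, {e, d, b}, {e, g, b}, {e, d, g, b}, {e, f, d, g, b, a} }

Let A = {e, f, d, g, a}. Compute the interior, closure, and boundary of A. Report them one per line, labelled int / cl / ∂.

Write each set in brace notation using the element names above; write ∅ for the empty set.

interior: largest open inside A is {g} (from ∅, {g})
cl via duality: int({b}) = ∅, so X∖∅ = {e, f, d, g, b, a}
cl∖int = {e, f, d, b, a}

int(A) = {g}
cl(A)  = {e, f, d, g, b, a}
∂A     = {e, f, d, b, a}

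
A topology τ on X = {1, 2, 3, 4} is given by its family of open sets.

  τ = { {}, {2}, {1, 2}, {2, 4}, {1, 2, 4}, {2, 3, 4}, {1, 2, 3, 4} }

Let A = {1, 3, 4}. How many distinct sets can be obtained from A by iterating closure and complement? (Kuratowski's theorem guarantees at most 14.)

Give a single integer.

X∖A={2}, int(X∖A)={2}, hence cl(A)={1, 3, 4}
Orbit (k=closure, c=complement):
  1. A     = {1, 3, 4}
  2. cA    = {2}
  3. kcA   = {1, 2, 3, 4}
  4. ckcA  = {}
(closed under both — stop)

4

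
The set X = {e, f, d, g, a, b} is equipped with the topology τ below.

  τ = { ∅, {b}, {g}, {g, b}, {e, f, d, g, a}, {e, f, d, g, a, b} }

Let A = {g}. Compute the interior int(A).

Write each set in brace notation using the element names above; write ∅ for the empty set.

interior: largest open inside A is {g} (from ∅, {g})

{g}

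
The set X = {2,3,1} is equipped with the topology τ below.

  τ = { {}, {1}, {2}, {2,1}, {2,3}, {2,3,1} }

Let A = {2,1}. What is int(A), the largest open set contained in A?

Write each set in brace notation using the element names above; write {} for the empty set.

U open, U⊆A: {}, {2}, {1}, {2,1}. int(A) = ⋃ = {2,1}

{2,1}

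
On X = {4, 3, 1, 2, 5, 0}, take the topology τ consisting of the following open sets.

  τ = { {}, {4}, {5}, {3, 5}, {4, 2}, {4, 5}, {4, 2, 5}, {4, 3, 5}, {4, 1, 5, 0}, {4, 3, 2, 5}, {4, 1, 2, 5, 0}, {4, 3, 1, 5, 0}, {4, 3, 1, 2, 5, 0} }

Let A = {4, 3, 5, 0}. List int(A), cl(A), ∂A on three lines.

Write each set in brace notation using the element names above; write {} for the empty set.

interior: largest open inside A is {4, 3, 5} (from {}, {4}, {5}, {3, 5}, {4, 5}, {4, 3, 5})
cl via duality: int({1, 2}) = {}, so X∖{} = {4, 3, 1, 2, 5, 0}
cl∖int = {1, 2, 0}

int(A) = {4, 3, 5}
cl(A)  = {4, 3, 1, 2, 5, 0}
∂A     = {1, 2, 0}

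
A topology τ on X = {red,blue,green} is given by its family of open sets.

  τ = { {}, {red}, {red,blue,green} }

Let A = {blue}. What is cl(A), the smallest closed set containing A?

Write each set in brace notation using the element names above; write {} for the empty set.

complement {red,green}; its interior {red}; cl(A) = X∖{red} = {blue,green}

{blue,green}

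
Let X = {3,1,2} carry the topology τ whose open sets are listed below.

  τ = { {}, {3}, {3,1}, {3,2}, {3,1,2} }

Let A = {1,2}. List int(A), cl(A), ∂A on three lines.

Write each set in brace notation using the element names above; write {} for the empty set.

interior: largest open inside A is {} (from {})
cl via duality: int({3}) = {3}, so X∖{3} = {1,2}
cl∖int = {1,2}

int(A) = {}
cl(A)  = {1,2}
∂A     = {1,2}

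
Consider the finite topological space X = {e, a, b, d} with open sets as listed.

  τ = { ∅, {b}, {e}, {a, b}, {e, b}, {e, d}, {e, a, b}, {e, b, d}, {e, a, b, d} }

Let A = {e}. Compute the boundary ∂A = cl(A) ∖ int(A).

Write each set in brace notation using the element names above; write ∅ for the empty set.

{d}

U open, U⊆A: ∅, {e}. int(A) = ⋃ = {e}
X∖A={a, b, d}, int(X∖A)={a, b}, hence cl(A)={e, d}
∂A: remove int from cl → {d}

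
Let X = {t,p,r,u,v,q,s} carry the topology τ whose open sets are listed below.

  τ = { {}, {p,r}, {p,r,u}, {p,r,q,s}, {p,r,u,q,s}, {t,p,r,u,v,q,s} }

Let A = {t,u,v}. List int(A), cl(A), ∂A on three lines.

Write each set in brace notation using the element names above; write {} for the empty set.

int(A) = {}
cl(A)  = {t,u,v}
∂A     = {t,u,v}

open subsets of A: {}; so int(A) = {}
closure: X∖int(X∖A) = X∖{p,r,q,s} = {t,u,v}
∂A = {t,u,v} minus {} = {t,u,v}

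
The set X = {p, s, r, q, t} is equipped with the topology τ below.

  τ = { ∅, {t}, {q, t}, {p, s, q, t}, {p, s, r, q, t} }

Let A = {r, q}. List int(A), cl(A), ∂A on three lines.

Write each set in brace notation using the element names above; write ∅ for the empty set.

interior: largest open inside A is ∅ (from ∅)
cl via duality: int({p, s, t}) = {t}, so X∖{t} = {p, s, r, q}
cl∖int = {p, s, r, q}

int(A) = ∅
cl(A)  = {p, s, r, q}
∂A     = {p, s, r, q}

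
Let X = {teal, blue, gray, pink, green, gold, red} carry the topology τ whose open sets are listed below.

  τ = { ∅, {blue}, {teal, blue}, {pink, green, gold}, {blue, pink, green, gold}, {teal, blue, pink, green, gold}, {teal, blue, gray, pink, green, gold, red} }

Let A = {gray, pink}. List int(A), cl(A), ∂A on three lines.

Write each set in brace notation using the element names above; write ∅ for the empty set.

open subsets of A: ∅; so int(A) = ∅
closure: X∖int(X∖A) = X∖{teal, blue} = {gray, pink, green, gold, red}
∂A = {gray, pink, green, gold, red} minus ∅ = {gray, pink, green, gold, red}

int(A) = ∅
cl(A)  = {gray, pink, green, gold, red}
∂A     = {gray, pink, green, gold, red}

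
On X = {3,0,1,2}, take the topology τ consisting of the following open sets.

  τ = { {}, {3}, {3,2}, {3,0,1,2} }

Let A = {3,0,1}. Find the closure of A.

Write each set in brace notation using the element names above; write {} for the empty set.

complement {2}; its interior {}; cl(A) = X∖{} = {3,0,1,2}

{3,0,1,2}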